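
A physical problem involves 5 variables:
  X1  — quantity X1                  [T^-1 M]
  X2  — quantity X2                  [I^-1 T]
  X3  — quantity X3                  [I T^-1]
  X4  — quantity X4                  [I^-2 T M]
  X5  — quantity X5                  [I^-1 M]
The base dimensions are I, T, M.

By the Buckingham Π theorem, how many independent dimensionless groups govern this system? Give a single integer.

Exponent matrix [I,T,M] × [X1,X2,X3,X4,X5]:
  I: [ 0 -1  1 -2 -1]
  T: [-1  1 -1  1  0]
  M: [ 1  0  0  1  1]
Row reduction gives pivot columns X1,X2; rank = 2
Π count = n − r = 5 − 2 = 3

3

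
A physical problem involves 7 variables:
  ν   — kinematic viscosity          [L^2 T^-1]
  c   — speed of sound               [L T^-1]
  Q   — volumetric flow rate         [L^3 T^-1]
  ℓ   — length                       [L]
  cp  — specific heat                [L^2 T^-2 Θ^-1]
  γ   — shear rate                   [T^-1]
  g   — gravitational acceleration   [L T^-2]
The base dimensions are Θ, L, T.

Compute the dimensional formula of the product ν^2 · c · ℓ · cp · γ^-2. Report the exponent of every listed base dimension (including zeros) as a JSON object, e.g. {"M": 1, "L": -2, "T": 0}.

Write exponents as rows Θ,L,T / cols ν,c,Q,ℓ,cp,γ,g:
  Θ: [ 0  0  0  0 -1  0  0]
  L: [ 2  1  3  1  2  0  1]
  T: [-1 -1 -1  0 -2 -1 -2]
  [Θ]: (2)·0+(1)·0+(1)·0+(1)·-1+(-2)·0 = -1
  [L]: (2)·2+(1)·1+(1)·1+(1)·2+(-2)·0 = 8
  [T]: (2)·-1+(1)·-1+(1)·0+(1)·-2+(-2)·-1 = -3
⇒ Θ^-1 L^8 T^-3

{"Θ": -1, "L": 8, "T": -3}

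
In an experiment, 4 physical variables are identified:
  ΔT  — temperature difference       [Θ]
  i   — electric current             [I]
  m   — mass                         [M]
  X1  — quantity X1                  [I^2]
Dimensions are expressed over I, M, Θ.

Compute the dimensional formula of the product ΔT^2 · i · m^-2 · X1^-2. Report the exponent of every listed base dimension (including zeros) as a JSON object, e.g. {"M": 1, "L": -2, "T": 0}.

Write exponents as rows I,M,Θ / cols ΔT,i,m,X1:
  I: [ 0  1  0  2]
  M: [ 0  0  1  0]
  Θ: [ 1  0  0  0]
  [I]: (2)·0+(1)·1+(-2)·0+(-2)·2 = -3
  [M]: (2)·0+(1)·0+(-2)·1+(-2)·0 = -2
  [Θ]: (2)·1+(1)·0+(-2)·0+(-2)·0 = 2
⇒ I^-3 M^-2 Θ^2

{"I": -3, "M": -2, "Θ": 2}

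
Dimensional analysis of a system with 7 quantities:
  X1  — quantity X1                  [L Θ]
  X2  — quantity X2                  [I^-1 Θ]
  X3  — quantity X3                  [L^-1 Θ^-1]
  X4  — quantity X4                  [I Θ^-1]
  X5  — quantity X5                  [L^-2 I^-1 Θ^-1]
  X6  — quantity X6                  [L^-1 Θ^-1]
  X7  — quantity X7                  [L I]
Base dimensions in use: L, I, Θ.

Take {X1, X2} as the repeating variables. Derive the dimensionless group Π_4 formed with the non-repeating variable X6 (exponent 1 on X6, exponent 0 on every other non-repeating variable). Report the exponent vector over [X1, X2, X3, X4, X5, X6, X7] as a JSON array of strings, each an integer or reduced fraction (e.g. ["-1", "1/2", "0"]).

Dimensional matrix (L×I×Θ by X1×X2×X3×X4×X5×X6×X7):
  L: [ 1  0 -1  0 -2 -1  1]
  I: [ 0 -1  0  1 -1  0  1]
  Θ: [ 1  1 -1 -1 -1 -1  0]
RREF → pivots at {X1,X2} ⇒ r = 2
Repeat: X1,X2; free: X3,X4,X5,X6,X7
RREF:
  r0: [   1    0   -1    0   -2   -1    1]
  r1: [   0    1    0   -1    1    0   -1]
  r2: [   0    0    0    0    0    0    0]
Fix exponent of X6 at 1, X3 at 0, X4 at 0, X5 at 0, X7 at 0; solve each RREF row for its pivot's exponent:
  r0: exp(X1) + (-1)·1 = 0 ⇒ exp(X1) = 1
  r1: exp(X2) + (0)·1 = 0 ⇒ exp(X2) = 0
Π_4 = X1 · X6

["1", "0", "0", "0", "0", "1", "0"]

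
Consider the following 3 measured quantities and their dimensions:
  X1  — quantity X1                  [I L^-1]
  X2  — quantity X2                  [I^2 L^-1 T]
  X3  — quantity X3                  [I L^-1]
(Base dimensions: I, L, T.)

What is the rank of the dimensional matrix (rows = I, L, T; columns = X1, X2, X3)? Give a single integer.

2

Dimensional matrix (I×L×T by X1×X2×X3):
  I: [ 1  2  1]
  L: [-1 -1 -1]
  T: [ 0  1  0]
Row reduction gives pivot columns X1,X2; rank = 2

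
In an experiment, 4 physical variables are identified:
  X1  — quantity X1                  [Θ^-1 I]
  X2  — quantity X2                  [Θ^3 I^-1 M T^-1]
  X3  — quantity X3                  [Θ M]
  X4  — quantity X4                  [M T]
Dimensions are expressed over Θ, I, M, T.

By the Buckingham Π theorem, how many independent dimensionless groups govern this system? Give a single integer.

1

Exponent matrix [Θ,I,M,T] × [X1,X2,X3,X4]:
  Θ: [-1  3  1  0]
  I: [ 1 -1  0  0]
  M: [ 0  1  1  1]
  T: [ 0 -1  0  1]
RREF → pivots at {X1,X2,X3} ⇒ r = 3
n=4, r=3 ⇒ 1 dimensionless group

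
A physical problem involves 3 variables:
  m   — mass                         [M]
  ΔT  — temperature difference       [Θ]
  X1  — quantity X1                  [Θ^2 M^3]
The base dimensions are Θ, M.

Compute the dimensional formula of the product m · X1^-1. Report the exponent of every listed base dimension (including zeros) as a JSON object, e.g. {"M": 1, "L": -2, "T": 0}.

{"Θ": -2, "M": -2}

Exponent matrix [Θ,M] × [m,ΔT,X1]:
  Θ: [ 0  1  2]
  M: [ 1  0  3]
  [Θ]: (1)·0+(-1)·2 = -2
  [M]: (1)·1+(-1)·3 = -2
⇒ Θ^-2 M^-2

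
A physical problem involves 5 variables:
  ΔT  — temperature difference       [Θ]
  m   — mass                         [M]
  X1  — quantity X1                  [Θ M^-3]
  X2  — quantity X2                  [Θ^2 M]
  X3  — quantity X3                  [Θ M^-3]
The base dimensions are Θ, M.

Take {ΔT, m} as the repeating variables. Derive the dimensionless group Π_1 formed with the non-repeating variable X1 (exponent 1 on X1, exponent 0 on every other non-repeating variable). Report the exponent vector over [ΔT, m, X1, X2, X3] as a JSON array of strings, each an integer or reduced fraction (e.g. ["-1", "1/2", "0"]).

["-1", "3", "1", "0", "0"]

Exponent matrix [Θ,M] × [ΔT,m,X1,X2,X3]:
  Θ: [ 1  0  1  2  1]
  M: [ 0  1 -3  1 -3]
Echelon form has 2 nonzero rows (pivots: ΔT,m)
Pivot set = {ΔT,m}, free = {X1,X2,X3}
RREF:
  r0: [   1    0    1    2    1]
  r1: [   0    1   -3    1   -3]
Fix exponent of X1 at 1, X2 at 0, X3 at 0; solve each RREF row for its pivot's exponent:
  r0: exp(ΔT) + (1)·1 = 0 ⇒ exp(ΔT) = -1
  r1: exp(m) + (-3)·1 = 0 ⇒ exp(m) = 3
Π_1 = ΔT^-1 · m^3 · X1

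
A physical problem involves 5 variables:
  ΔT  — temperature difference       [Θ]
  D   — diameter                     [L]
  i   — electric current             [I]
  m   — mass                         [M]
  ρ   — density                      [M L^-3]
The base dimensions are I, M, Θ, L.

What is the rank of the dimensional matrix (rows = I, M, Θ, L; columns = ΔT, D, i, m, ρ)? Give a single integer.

Dimensional matrix (I×M×Θ×L by ΔT×D×i×m×ρ):
  I: [ 0  0  1  0  0]
  M: [ 0  0  0  1  1]
  Θ: [ 1  0  0  0  0]
  L: [ 0  1  0  0 -3]
Row reduction gives pivot columns ΔT,D,i,m; rank = 4

4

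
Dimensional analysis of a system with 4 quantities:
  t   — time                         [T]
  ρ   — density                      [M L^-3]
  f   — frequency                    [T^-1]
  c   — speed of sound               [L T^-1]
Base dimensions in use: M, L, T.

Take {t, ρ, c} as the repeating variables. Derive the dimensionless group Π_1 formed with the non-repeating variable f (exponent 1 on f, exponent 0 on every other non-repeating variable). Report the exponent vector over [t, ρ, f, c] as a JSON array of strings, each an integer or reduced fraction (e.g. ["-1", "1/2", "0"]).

Write exponents as rows M,L,T / cols t,ρ,f,c:
  M: [ 0  1  0  0]
  L: [ 0 -3  0  1]
  T: [ 1  0 -1 -1]
Echelon form has 3 nonzero rows (pivots: t,ρ,c)
Pivot set = {t,ρ,c}, free = {f}
RREF:
  r0: [   1    0   -1    0]
  r1: [   0    1    0    0]
  r2: [   0    0    0    1]
Fix exponent of f at 1; solve each RREF row for its pivot's exponent:
  r0: exp(t) + (-1)·1 = 0 ⇒ exp(t) = 1
  r1: exp(ρ) + (0)·1 = 0 ⇒ exp(ρ) = 0
  r2: exp(c) + (0)·1 = 0 ⇒ exp(c) = 0
Π_1 = t · f

["1", "0", "1", "0"]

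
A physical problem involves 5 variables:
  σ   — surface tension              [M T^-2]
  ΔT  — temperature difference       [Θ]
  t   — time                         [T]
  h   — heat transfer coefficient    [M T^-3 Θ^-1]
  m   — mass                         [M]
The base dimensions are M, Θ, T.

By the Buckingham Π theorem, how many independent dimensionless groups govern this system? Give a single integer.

2

Write exponents as rows M,Θ,T / cols σ,ΔT,t,h,m:
  M: [ 1  0  0  1  1]
  Θ: [ 0  1  0 -1  0]
  T: [-2  0  1 -3  0]
Row reduction gives pivot columns σ,ΔT,t; rank = 3
n=5, r=3 ⇒ 2 dimensionless groups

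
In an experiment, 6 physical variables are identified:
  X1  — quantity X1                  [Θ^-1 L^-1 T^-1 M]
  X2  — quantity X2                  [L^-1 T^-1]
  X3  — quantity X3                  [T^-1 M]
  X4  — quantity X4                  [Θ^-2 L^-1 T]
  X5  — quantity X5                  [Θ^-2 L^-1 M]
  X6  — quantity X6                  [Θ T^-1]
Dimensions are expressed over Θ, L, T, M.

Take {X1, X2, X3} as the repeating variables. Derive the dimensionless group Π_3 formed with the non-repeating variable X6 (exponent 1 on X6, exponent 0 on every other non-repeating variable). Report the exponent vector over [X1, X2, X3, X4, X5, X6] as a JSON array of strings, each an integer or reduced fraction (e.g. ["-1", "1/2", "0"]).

Dimensional matrix (Θ×L×T×M by X1×X2×X3×X4×X5×X6):
  Θ: [-1  0  0 -2 -2  1]
  L: [-1 -1  0 -1 -1  0]
  T: [-1 -1 -1  1  0 -1]
  M: [ 1  0  1  0  1  0]
RREF → pivots at {X1,X2,X3} ⇒ r = 3
Pivot set = {X1,X2,X3}, free = {X4,X5,X6}
RREF:
  r0: [   1    0    0    2    2   -1]
  r1: [   0    1    0   -1   -1    1]
  r2: [   0    0    1   -2   -1    1]
  r3: [   0    0    0    0    0    0]
Fix exponent of X6 at 1, X4 at 0, X5 at 0; solve each RREF row for its pivot's exponent:
  r0: exp(X1) + (-1)·1 = 0 ⇒ exp(X1) = 1
  r1: exp(X2) + (1)·1 = 0 ⇒ exp(X2) = -1
  r2: exp(X3) + (1)·1 = 0 ⇒ exp(X3) = -1
Π_3 = X1 · X2^-1 · X3^-1 · X6

["1", "-1", "-1", "0", "0", "1"]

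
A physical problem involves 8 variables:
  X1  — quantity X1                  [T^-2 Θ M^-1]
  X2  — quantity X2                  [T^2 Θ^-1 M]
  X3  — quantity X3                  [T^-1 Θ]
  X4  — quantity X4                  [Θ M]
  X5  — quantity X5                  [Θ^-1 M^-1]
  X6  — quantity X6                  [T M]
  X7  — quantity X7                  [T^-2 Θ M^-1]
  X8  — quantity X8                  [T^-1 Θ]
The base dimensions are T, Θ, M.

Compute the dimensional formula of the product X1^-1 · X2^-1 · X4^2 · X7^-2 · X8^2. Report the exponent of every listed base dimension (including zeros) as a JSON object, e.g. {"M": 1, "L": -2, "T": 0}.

Write exponents as rows T,Θ,M / cols X1,X2,X3,X4,X5,X6,X7,X8:
  T: [-2  2 -1  0  0  1 -2 -1]
  Θ: [ 1 -1  1  1 -1  0  1  1]
  M: [-1  1  0  1 -1  1 -1  0]
  [T]: (-1)·-2+(-1)·2+(2)·0+(-2)·-2+(2)·-1 = 2
  [Θ]: (-1)·1+(-1)·-1+(2)·1+(-2)·1+(2)·1 = 2
  [M]: (-1)·-1+(-1)·1+(2)·1+(-2)·-1+(2)·0 = 4
⇒ T^2 Θ^2 M^4

{"T": 2, "Θ": 2, "M": 4}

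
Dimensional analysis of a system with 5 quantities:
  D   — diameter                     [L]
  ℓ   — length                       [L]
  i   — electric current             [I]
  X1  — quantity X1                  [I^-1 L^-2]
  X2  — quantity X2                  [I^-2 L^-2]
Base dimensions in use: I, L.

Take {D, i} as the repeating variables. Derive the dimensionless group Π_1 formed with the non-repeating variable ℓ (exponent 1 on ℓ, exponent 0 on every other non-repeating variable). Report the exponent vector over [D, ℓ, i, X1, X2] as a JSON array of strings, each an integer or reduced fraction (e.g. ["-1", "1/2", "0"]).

["-1", "1", "0", "0", "0"]

Write exponents as rows I,L / cols D,ℓ,i,X1,X2:
  I: [ 0  0  1 -1 -2]
  L: [ 1  1  0 -2 -2]
Row reduction gives pivot columns D,i; rank = 2
Repeat: D,i; free: ℓ,X1,X2
RREF:
  r0: [   1    1    0   -2   -2]
  r1: [   0    0    1   -1   -2]
Fix exponent of ℓ at 1, X1 at 0, X2 at 0; solve each RREF row for its pivot's exponent:
  r0: exp(D) + (1)·1 = 0 ⇒ exp(D) = -1
  r1: exp(i) + (0)·1 = 0 ⇒ exp(i) = 0
Π_1 = D^-1 · ℓ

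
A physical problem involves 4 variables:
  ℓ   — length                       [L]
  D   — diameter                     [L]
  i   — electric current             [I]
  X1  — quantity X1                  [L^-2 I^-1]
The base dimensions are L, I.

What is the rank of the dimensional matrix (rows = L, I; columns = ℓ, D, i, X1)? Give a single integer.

Write exponents as rows L,I / cols ℓ,D,i,X1:
  L: [ 1  1  0 -2]
  I: [ 0  0  1 -1]
Row reduction gives pivot columns ℓ,i; rank = 2

2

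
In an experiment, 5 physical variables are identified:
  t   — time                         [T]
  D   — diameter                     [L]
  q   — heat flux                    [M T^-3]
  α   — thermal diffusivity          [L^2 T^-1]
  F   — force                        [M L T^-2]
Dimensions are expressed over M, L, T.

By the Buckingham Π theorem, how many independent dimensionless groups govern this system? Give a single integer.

2

Dimensional matrix (M×L×T by t×D×q×α×F):
  M: [ 0  0  1  0  1]
  L: [ 0  1  0  2  1]
  T: [ 1  0 -3 -1 -2]
Echelon form has 3 nonzero rows (pivots: t,D,q)
Π count = n − r = 5 − 3 = 2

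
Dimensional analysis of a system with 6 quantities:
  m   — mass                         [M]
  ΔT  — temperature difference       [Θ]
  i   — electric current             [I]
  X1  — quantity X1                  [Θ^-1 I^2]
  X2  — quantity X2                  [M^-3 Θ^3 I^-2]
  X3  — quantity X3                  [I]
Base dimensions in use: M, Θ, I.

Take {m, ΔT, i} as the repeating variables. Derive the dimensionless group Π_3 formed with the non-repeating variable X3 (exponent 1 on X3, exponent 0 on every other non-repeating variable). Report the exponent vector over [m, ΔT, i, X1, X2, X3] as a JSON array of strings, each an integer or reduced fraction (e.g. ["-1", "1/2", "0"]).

["0", "0", "-1", "0", "0", "1"]

Exponent matrix [M,Θ,I] × [m,ΔT,i,X1,X2,X3]:
  M: [ 1  0  0  0 -3  0]
  Θ: [ 0  1  0 -1  3  0]
  I: [ 0  0  1  2 -2  1]
Echelon form has 3 nonzero rows (pivots: m,ΔT,i)
Pivot set = {m,ΔT,i}, free = {X1,X2,X3}
RREF:
  r0: [   1    0    0    0   -3    0]
  r1: [   0    1    0   -1    3    0]
  r2: [   0    0    1    2   -2    1]
Fix exponent of X3 at 1, X1 at 0, X2 at 0; solve each RREF row for its pivot's exponent:
  r0: exp(m) + (0)·1 = 0 ⇒ exp(m) = 0
  r1: exp(ΔT) + (0)·1 = 0 ⇒ exp(ΔT) = 0
  r2: exp(i) + (1)·1 = 0 ⇒ exp(i) = -1
Π_3 = i^-1 · X3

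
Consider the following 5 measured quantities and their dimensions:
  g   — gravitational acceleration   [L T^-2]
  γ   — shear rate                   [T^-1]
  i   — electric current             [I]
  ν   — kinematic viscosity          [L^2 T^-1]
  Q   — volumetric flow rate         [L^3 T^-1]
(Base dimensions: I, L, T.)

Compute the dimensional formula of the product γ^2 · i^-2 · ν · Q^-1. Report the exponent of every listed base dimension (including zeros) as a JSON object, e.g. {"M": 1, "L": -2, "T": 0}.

{"I": -2, "L": -1, "T": -2}

Dimensional matrix (I×L×T by g×γ×i×ν×Q):
  I: [ 0  0  1  0  0]
  L: [ 1  0  0  2  3]
  T: [-2 -1  0 -1 -1]
  [I]: (2)·0+(-2)·1+(1)·0+(-1)·0 = -2
  [L]: (2)·0+(-2)·0+(1)·2+(-1)·3 = -1
  [T]: (2)·-1+(-2)·0+(1)·-1+(-1)·-1 = -2
⇒ I^-2 L^-1 T^-2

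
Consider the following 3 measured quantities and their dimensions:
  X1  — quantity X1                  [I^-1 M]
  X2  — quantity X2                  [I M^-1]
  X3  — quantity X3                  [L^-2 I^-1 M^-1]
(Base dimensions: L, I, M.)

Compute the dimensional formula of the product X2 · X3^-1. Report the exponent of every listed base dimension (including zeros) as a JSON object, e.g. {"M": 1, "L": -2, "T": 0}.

{"L": 2, "I": 2, "M": 0}

Exponent matrix [L,I,M] × [X1,X2,X3]:
  L: [ 0  0 -2]
  I: [-1  1 -1]
  M: [ 1 -1 -1]
  [L]: (1)·0+(-1)·-2 = 2
  [I]: (1)·1+(-1)·-1 = 2
  [M]: (1)·-1+(-1)·-1 = 0
⇒ L^2 I^2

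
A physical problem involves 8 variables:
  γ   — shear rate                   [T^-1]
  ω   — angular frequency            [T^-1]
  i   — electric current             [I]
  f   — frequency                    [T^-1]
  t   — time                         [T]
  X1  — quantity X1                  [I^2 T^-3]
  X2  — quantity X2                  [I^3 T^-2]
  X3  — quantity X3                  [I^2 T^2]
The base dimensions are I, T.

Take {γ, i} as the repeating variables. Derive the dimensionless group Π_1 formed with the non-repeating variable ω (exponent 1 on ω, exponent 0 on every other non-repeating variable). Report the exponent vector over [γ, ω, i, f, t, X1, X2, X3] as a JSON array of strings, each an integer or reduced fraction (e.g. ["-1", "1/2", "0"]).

["-1", "1", "0", "0", "0", "0", "0", "0"]

Write exponents as rows I,T / cols γ,ω,i,f,t,X1,X2,X3:
  I: [ 0  0  1  0  0  2  3  2]
  T: [-1 -1  0 -1  1 -3 -2  2]
Row reduction gives pivot columns γ,i; rank = 2
Repeat: γ,i; free: ω,f,t,X1,X2,X3
RREF:
  r0: [   1    1    0    1   -1    3    2   -2]
  r1: [   0    0    1    0    0    2    3    2]
Fix exponent of ω at 1, f at 0, t at 0, X1 at 0, X2 at 0, X3 at 0; solve each RREF row for its pivot's exponent:
  r0: exp(γ) + (1)·1 = 0 ⇒ exp(γ) = -1
  r1: exp(i) + (0)·1 = 0 ⇒ exp(i) = 0
Π_1 = γ^-1 · ω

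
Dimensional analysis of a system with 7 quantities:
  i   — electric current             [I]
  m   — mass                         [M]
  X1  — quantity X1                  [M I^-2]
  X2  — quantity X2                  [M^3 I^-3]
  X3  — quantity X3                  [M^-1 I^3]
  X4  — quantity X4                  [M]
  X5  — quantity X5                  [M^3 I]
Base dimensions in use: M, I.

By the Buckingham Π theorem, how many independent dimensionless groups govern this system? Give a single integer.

Dimensional matrix (M×I by i×m×X1×X2×X3×X4×X5):
  M: [ 0  1  1  3 -1  1  3]
  I: [ 1  0 -2 -3  3  0  1]
RREF → pivots at {i,m} ⇒ r = 2
7 vars − rank 2 = 5 Π groups

5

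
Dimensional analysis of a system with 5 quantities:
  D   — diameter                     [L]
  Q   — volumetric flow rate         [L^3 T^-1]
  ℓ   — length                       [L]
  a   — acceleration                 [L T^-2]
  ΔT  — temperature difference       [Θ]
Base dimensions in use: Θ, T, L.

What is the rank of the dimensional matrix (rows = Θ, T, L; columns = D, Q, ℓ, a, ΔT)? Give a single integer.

Dimensional matrix (Θ×T×L by D×Q×ℓ×a×ΔT):
  Θ: [ 0  0  0  0  1]
  T: [ 0 -1  0 -2  0]
  L: [ 1  3  1  1  0]
Row reduction gives pivot columns D,Q,ΔT; rank = 3

3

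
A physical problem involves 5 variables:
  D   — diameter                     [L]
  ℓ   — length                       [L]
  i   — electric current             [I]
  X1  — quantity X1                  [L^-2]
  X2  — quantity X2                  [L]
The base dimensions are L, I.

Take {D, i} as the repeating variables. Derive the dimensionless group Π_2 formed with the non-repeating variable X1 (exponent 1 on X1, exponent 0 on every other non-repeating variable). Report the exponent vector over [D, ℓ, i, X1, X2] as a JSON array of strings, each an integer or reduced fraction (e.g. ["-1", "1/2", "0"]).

Exponent matrix [L,I] × [D,ℓ,i,X1,X2]:
  L: [ 1  1  0 -2  1]
  I: [ 0  0  1  0  0]
Echelon form has 2 nonzero rows (pivots: D,i)
Pivot set = {D,i}, free = {ℓ,X1,X2}
RREF:
  r0: [   1    1    0   -2    1]
  r1: [   0    0    1    0    0]
Fix exponent of X1 at 1, ℓ at 0, X2 at 0; solve each RREF row for its pivot's exponent:
  r0: exp(D) + (-2)·1 = 0 ⇒ exp(D) = 2
  r1: exp(i) + (0)·1 = 0 ⇒ exp(i) = 0
Π_2 = D^2 · X1

["2", "0", "0", "1", "0"]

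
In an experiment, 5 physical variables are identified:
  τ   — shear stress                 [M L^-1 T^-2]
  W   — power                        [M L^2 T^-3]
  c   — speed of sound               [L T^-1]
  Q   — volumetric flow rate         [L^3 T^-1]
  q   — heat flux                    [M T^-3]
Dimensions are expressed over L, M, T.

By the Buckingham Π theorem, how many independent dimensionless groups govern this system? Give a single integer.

2

Write exponents as rows L,M,T / cols τ,W,c,Q,q:
  L: [-1  2  1  3  0]
  M: [ 1  1  0  0  1]
  T: [-2 -3 -1 -1 -3]
Row reduction gives pivot columns τ,W,c; rank = 3
5 vars − rank 3 = 2 Π groups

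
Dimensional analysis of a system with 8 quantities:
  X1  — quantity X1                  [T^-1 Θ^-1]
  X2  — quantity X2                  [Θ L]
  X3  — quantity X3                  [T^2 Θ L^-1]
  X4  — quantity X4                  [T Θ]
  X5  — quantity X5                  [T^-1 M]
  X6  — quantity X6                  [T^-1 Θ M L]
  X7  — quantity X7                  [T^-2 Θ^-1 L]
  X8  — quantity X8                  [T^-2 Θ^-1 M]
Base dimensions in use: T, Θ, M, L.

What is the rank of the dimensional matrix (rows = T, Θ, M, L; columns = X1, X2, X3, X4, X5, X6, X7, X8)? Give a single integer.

Write exponents as rows T,Θ,M,L / cols X1,X2,X3,X4,X5,X6,X7,X8:
  T: [-1  0  2  1 -1 -1 -2 -2]
  Θ: [-1  1  1  1  0  1 -1 -1]
  M: [ 0  0  0  0  1  1  0  1]
  L: [ 0  1 -1  0  0  1  1  0]
Row reduction gives pivot columns X1,X2,X5; rank = 3

3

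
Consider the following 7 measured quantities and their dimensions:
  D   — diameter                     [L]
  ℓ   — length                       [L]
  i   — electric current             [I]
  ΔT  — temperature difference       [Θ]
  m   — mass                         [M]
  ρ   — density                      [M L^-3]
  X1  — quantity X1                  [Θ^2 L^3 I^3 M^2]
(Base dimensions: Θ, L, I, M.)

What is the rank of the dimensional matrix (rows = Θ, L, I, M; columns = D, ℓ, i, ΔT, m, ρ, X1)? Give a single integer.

4

Write exponents as rows Θ,L,I,M / cols D,ℓ,i,ΔT,m,ρ,X1:
  Θ: [ 0  0  0  1  0  0  2]
  L: [ 1  1  0  0  0 -3  3]
  I: [ 0  0  1  0  0  0  3]
  M: [ 0  0  0  0  1  1  2]
RREF → pivots at {D,i,ΔT,m} ⇒ r = 4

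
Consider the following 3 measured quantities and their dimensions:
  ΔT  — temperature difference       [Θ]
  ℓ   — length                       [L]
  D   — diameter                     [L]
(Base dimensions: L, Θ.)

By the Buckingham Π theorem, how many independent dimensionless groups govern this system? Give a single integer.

Write exponents as rows L,Θ / cols ΔT,ℓ,D:
  L: [ 0  1  1]
  Θ: [ 1  0  0]
Row reduction gives pivot columns ΔT,ℓ; rank = 2
3 vars − rank 2 = 1 Π group

1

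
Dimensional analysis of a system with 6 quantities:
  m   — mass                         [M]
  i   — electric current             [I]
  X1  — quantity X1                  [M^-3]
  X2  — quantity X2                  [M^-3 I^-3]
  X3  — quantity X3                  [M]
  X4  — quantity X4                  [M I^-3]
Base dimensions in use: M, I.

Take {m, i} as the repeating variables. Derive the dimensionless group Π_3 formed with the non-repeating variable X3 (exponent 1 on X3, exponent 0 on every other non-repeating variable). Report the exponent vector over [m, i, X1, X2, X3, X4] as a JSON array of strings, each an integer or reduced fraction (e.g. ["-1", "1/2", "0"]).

Dimensional matrix (M×I by m×i×X1×X2×X3×X4):
  M: [ 1  0 -3 -3  1  1]
  I: [ 0  1  0 -3  0 -3]
Row reduction gives pivot columns m,i; rank = 2
Pivot set = {m,i}, free = {X1,X2,X3,X4}
RREF:
  r0: [   1    0   -3   -3    1    1]
  r1: [   0    1    0   -3    0   -3]
Fix exponent of X3 at 1, X1 at 0, X2 at 0, X4 at 0; solve each RREF row for its pivot's exponent:
  r0: exp(m) + (1)·1 = 0 ⇒ exp(m) = -1
  r1: exp(i) + (0)·1 = 0 ⇒ exp(i) = 0
Π_3 = m^-1 · X3

["-1", "0", "0", "0", "1", "0"]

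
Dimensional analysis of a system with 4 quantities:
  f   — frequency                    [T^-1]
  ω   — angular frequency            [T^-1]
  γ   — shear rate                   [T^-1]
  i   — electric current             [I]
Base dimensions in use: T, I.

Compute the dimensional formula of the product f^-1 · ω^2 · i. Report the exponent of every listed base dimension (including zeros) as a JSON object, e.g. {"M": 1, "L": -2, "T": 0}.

Dimensional matrix (T×I by f×ω×γ×i):
  T: [-1 -1 -1  0]
  I: [ 0  0  0  1]
  [T]: (-1)·-1+(2)·-1+(1)·0 = -1
  [I]: (-1)·0+(2)·0+(1)·1 = 1
⇒ T^-1 I

{"T": -1, "I": 1}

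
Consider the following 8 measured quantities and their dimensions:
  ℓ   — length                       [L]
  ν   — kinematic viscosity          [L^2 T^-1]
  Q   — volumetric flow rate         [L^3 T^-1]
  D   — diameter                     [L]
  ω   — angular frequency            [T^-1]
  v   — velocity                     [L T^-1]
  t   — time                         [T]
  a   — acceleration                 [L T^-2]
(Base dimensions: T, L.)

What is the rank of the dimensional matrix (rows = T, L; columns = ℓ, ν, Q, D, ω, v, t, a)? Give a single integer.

Exponent matrix [T,L] × [ℓ,ν,Q,D,ω,v,t,a]:
  T: [ 0 -1 -1  0 -1 -1  1 -2]
  L: [ 1  2  3  1  0  1  0  1]
Row reduction gives pivot columns ℓ,ν; rank = 2

2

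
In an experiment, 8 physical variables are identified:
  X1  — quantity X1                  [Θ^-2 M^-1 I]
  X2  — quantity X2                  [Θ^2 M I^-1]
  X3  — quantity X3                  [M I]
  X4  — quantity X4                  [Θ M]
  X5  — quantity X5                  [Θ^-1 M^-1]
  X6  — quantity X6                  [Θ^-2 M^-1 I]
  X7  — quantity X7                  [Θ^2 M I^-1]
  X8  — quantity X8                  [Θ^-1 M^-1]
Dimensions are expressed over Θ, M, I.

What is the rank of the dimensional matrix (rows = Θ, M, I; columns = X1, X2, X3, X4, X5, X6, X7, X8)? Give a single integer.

Write exponents as rows Θ,M,I / cols X1,X2,X3,X4,X5,X6,X7,X8:
  Θ: [-2  2  0  1 -1 -2  2 -1]
  M: [-1  1  1  1 -1 -1  1 -1]
  I: [ 1 -1  1  0  0  1 -1  0]
Echelon form has 2 nonzero rows (pivots: X1,X3)

2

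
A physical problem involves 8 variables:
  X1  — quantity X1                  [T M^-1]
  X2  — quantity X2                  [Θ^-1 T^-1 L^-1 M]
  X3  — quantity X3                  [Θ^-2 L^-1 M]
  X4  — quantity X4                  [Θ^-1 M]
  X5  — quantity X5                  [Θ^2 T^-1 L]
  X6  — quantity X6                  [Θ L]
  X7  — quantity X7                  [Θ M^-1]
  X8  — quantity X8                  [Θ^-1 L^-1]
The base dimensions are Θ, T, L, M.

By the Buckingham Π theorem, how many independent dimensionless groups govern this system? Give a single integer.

5

Write exponents as rows Θ,T,L,M / cols X1,X2,X3,X4,X5,X6,X7,X8:
  Θ: [ 0 -1 -2 -1  2  1  1 -1]
  T: [ 1 -1  0  0 -1  0  0  0]
  L: [ 0 -1 -1  0  1  1  0 -1]
  M: [-1  1  1  1  0  0 -1  0]
Echelon form has 3 nonzero rows (pivots: X1,X2,X3)
8 vars − rank 3 = 5 Π groups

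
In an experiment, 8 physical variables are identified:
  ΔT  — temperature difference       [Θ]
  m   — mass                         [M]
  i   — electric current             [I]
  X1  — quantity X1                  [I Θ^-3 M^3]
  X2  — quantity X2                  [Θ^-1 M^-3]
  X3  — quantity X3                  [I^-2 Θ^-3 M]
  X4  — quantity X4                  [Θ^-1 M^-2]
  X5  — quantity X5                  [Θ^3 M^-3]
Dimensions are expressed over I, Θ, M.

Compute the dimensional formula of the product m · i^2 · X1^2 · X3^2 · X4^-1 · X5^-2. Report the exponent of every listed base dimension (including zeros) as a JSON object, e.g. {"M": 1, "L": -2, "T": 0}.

{"I": 0, "Θ": -17, "M": 17}

Dimensional matrix (I×Θ×M by ΔT×m×i×X1×X2×X3×X4×X5):
  I: [ 0  0  1  1  0 -2  0  0]
  Θ: [ 1  0  0 -3 -1 -3 -1  3]
  M: [ 0  1  0  3 -3  1 -2 -3]
  [I]: (1)·0+(2)·1+(2)·1+(2)·-2+(-1)·0+(-2)·0 = 0
  [Θ]: (1)·0+(2)·0+(2)·-3+(2)·-3+(-1)·-1+(-2)·3 = -17
  [M]: (1)·1+(2)·0+(2)·3+(2)·1+(-1)·-2+(-2)·-3 = 17
⇒ Θ^-17 M^17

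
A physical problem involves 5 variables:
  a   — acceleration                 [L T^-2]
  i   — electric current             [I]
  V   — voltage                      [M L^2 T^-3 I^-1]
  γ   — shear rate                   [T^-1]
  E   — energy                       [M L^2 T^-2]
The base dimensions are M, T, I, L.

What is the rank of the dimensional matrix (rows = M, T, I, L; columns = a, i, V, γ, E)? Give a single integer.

4

Dimensional matrix (M×T×I×L by a×i×V×γ×E):
  M: [ 0  0  1  0  1]
  T: [-2  0 -3 -1 -2]
  I: [ 0  1 -1  0  0]
  L: [ 1  0  2  0  2]
Row reduction gives pivot columns a,i,V,γ; rank = 4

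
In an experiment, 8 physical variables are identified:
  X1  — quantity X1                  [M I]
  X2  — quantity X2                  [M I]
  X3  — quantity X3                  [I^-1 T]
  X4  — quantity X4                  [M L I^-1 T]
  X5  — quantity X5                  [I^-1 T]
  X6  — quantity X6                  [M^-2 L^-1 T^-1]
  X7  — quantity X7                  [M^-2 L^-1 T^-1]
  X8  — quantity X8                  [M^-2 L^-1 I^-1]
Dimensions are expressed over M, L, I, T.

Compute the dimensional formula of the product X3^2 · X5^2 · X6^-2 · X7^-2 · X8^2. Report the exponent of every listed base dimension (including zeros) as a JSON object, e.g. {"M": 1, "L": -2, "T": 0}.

{"M": 4, "L": 2, "I": -6, "T": 8}

Write exponents as rows M,L,I,T / cols X1,X2,X3,X4,X5,X6,X7,X8:
  M: [ 1  1  0  1  0 -2 -2 -2]
  L: [ 0  0  0  1  0 -1 -1 -1]
  I: [ 1  1 -1 -1 -1  0  0 -1]
  T: [ 0  0  1  1  1 -1 -1  0]
  [M]: (2)·0+(2)·0+(-2)·-2+(-2)·-2+(2)·-2 = 4
  [L]: (2)·0+(2)·0+(-2)·-1+(-2)·-1+(2)·-1 = 2
  [I]: (2)·-1+(2)·-1+(-2)·0+(-2)·0+(2)·-1 = -6
  [T]: (2)·1+(2)·1+(-2)·-1+(-2)·-1+(2)·0 = 8
⇒ M^4 L^2 I^-6 T^8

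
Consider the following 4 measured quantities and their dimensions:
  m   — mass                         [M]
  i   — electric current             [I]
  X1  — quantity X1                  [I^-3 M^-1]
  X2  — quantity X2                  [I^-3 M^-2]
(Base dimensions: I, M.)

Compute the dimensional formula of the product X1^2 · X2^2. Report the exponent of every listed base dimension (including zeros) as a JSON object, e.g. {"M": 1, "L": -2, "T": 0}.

Dimensional matrix (I×M by m×i×X1×X2):
  I: [ 0  1 -3 -3]
  M: [ 1  0 -1 -2]
  [I]: (2)·-3+(2)·-3 = -12
  [M]: (2)·-1+(2)·-2 = -6
⇒ I^-12 M^-6

{"I": -12, "M": -6}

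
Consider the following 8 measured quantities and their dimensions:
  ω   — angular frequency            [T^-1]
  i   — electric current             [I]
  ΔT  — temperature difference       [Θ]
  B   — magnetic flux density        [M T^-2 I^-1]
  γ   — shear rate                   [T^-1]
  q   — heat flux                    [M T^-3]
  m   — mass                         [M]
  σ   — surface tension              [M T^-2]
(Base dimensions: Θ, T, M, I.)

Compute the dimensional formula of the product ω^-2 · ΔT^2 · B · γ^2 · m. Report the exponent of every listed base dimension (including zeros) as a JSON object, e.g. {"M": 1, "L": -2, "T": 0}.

Exponent matrix [Θ,T,M,I] × [ω,i,ΔT,B,γ,q,m,σ]:
  Θ: [ 0  0  1  0  0  0  0  0]
  T: [-1  0  0 -2 -1 -3  0 -2]
  M: [ 0  0  0  1  0  1  1  1]
  I: [ 0  1  0 -1  0  0  0  0]
  [Θ]: (-2)·0+(2)·1+(1)·0+(2)·0+(1)·0 = 2
  [T]: (-2)·-1+(2)·0+(1)·-2+(2)·-1+(1)·0 = -2
  [M]: (-2)·0+(2)·0+(1)·1+(2)·0+(1)·1 = 2
  [I]: (-2)·0+(2)·0+(1)·-1+(2)·0+(1)·0 = -1
⇒ Θ^2 T^-2 M^2 I^-1

{"Θ": 2, "T": -2, "M": 2, "I": -1}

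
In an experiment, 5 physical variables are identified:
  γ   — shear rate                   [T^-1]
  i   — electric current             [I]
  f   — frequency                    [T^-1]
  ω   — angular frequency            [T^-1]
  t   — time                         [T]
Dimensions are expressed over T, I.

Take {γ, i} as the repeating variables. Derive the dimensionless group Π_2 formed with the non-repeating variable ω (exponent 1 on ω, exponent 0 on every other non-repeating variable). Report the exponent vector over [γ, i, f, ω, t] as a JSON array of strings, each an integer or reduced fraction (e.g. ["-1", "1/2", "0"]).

["-1", "0", "0", "1", "0"]

Exponent matrix [T,I] × [γ,i,f,ω,t]:
  T: [-1  0 -1 -1  1]
  I: [ 0  1  0  0  0]
RREF → pivots at {γ,i} ⇒ r = 2
Pivot set = {γ,i}, free = {f,ω,t}
RREF:
  r0: [   1    0    1    1   -1]
  r1: [   0    1    0    0    0]
Fix exponent of ω at 1, f at 0, t at 0; solve each RREF row for its pivot's exponent:
  r0: exp(γ) + (1)·1 = 0 ⇒ exp(γ) = -1
  r1: exp(i) + (0)·1 = 0 ⇒ exp(i) = 0
Π_2 = γ^-1 · ω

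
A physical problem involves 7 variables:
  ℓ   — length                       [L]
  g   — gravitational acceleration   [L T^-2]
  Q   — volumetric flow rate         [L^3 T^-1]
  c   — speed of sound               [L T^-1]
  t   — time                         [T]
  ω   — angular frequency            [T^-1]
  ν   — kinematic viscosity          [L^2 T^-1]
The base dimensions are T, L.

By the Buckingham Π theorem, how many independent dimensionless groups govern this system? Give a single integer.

5

Write exponents as rows T,L / cols ℓ,g,Q,c,t,ω,ν:
  T: [ 0 -2 -1 -1  1 -1 -1]
  L: [ 1  1  3  1  0  0  2]
Echelon form has 2 nonzero rows (pivots: ℓ,g)
n=7, r=2 ⇒ 5 dimensionless groups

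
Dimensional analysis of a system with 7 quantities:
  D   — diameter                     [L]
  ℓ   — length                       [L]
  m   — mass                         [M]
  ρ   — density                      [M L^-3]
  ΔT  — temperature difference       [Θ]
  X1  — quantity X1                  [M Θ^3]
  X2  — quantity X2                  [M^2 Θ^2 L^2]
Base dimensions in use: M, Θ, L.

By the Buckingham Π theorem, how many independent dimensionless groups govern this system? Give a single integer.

4

Exponent matrix [M,Θ,L] × [D,ℓ,m,ρ,ΔT,X1,X2]:
  M: [ 0  0  1  1  0  1  2]
  Θ: [ 0  0  0  0  1  3  2]
  L: [ 1  1  0 -3  0  0  2]
Row reduction gives pivot columns D,m,ΔT; rank = 3
n=7, r=3 ⇒ 4 dimensionless groups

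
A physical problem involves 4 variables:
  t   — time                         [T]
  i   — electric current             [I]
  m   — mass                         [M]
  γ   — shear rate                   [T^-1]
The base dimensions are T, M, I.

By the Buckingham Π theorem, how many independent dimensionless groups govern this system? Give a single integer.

Dimensional matrix (T×M×I by t×i×m×γ):
  T: [ 1  0  0 -1]
  M: [ 0  0  1  0]
  I: [ 0  1  0  0]
RREF → pivots at {t,i,m} ⇒ r = 3
n=4, r=3 ⇒ 1 dimensionless group

1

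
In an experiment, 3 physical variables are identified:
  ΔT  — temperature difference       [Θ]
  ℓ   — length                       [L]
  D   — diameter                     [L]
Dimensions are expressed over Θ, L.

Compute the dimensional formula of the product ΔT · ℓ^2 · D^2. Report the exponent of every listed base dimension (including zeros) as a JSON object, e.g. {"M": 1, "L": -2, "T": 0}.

{"Θ": 1, "L": 4}

Write exponents as rows Θ,L / cols ΔT,ℓ,D:
  Θ: [ 1  0  0]
  L: [ 0  1  1]
  [Θ]: (1)·1+(2)·0+(2)·0 = 1
  [L]: (1)·0+(2)·1+(2)·1 = 4
⇒ Θ L^4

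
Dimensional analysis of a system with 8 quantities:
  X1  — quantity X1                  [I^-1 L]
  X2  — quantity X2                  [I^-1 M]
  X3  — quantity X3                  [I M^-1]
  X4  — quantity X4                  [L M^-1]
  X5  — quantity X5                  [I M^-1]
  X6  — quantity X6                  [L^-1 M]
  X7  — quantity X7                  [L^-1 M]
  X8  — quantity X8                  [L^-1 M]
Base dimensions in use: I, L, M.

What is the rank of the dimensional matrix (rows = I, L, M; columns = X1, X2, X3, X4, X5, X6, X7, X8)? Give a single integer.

2

Write exponents as rows I,L,M / cols X1,X2,X3,X4,X5,X6,X7,X8:
  I: [-1 -1  1  0  1  0  0  0]
  L: [ 1  0  0  1  0 -1 -1 -1]
  M: [ 0  1 -1 -1 -1  1  1  1]
Echelon form has 2 nonzero rows (pivots: X1,X2)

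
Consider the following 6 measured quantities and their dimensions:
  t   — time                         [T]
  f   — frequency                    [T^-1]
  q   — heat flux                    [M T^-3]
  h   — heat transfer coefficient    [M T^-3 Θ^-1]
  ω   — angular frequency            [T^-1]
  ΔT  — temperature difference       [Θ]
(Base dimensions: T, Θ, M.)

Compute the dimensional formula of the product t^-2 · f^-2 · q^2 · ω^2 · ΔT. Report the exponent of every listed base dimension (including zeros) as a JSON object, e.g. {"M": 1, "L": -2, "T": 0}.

{"T": -8, "Θ": 1, "M": 2}

Exponent matrix [T,Θ,M] × [t,f,q,h,ω,ΔT]:
  T: [ 1 -1 -3 -3 -1  0]
  Θ: [ 0  0  0 -1  0  1]
  M: [ 0  0  1  1  0  0]
  [T]: (-2)·1+(-2)·-1+(2)·-3+(2)·-1+(1)·0 = -8
  [Θ]: (-2)·0+(-2)·0+(2)·0+(2)·0+(1)·1 = 1
  [M]: (-2)·0+(-2)·0+(2)·1+(2)·0+(1)·0 = 2
⇒ T^-8 Θ M^2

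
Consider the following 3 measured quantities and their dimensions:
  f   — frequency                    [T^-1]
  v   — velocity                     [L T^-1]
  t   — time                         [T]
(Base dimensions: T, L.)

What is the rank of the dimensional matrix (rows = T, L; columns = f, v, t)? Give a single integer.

Dimensional matrix (T×L by f×v×t):
  T: [-1 -1  1]
  L: [ 0  1  0]
RREF → pivots at {f,v} ⇒ r = 2

2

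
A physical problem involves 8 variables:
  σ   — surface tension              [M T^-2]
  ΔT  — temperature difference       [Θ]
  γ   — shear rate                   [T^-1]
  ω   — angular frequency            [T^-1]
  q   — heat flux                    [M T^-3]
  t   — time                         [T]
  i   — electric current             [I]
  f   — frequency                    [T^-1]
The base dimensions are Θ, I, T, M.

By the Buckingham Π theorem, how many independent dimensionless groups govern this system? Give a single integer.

Write exponents as rows Θ,I,T,M / cols σ,ΔT,γ,ω,q,t,i,f:
  Θ: [ 0  1  0  0  0  0  0  0]
  I: [ 0  0  0  0  0  0  1  0]
  T: [-2  0 -1 -1 -3  1  0 -1]
  M: [ 1  0  0  0  1  0  0  0]
RREF → pivots at {σ,ΔT,γ,i} ⇒ r = 4
Π count = n − r = 8 − 4 = 4

4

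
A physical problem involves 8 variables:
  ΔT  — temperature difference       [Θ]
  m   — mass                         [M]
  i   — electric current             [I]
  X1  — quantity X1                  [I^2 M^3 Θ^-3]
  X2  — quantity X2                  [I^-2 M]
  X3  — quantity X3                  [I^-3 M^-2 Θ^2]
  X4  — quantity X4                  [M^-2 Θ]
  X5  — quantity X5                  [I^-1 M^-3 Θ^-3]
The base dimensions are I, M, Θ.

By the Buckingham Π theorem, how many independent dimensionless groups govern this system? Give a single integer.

5

Dimensional matrix (I×M×Θ by ΔT×m×i×X1×X2×X3×X4×X5):
  I: [ 0  0  1  2 -2 -3  0 -1]
  M: [ 0  1  0  3  1 -2 -2 -3]
  Θ: [ 1  0  0 -3  0  2  1 -3]
Row reduction gives pivot columns ΔT,m,i; rank = 3
n=8, r=3 ⇒ 5 dimensionless groups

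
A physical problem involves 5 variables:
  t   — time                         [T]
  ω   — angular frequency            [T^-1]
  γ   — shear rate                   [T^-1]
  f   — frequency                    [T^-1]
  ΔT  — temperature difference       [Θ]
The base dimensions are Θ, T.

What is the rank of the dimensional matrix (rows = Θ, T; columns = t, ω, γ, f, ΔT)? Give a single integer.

Dimensional matrix (Θ×T by t×ω×γ×f×ΔT):
  Θ: [ 0  0  0  0  1]
  T: [ 1 -1 -1 -1  0]
Echelon form has 2 nonzero rows (pivots: t,ΔT)

2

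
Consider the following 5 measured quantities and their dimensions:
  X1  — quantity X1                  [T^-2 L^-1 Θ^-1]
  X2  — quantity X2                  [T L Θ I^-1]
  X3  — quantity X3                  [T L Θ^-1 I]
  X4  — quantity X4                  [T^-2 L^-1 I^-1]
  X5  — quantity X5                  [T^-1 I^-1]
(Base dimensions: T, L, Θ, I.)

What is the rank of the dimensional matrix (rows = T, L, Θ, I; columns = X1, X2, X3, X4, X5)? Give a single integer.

3

Dimensional matrix (T×L×Θ×I by X1×X2×X3×X4×X5):
  T: [-2  1  1 -2 -1]
  L: [-1  1  1 -1  0]
  Θ: [-1  1 -1  0  0]
  I: [ 0 -1  1 -1 -1]
Echelon form has 3 nonzero rows (pivots: X1,X2,X3)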